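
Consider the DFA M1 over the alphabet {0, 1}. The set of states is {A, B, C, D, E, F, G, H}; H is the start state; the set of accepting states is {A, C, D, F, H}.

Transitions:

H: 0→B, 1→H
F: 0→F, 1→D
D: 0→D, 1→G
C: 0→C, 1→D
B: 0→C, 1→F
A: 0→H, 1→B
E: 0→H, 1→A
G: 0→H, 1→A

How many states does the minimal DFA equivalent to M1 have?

6

Reachable states from the start: {A,B,C,D,F,G,H}. Unreachable: {E} — drop them.
P0 = {A,C,D,F,H} | {B,G}.
On input 0, block {A,C,D,F,H} splits into {A,C,D,F} and {H}.
Split {A,C,D,F} by δ(·,0) → {C,D,F} and {A}.
Refine {C,D,F} on symbol 1: members go to different blocks, giving {C,F} and {D}.
Refine {B,G} on symbol 0: members go to different blocks, giving {B} and {G}.
The partition is now stable with 6 blocks: {C,F} | {B} | {H} | {A} | {D} | {G}.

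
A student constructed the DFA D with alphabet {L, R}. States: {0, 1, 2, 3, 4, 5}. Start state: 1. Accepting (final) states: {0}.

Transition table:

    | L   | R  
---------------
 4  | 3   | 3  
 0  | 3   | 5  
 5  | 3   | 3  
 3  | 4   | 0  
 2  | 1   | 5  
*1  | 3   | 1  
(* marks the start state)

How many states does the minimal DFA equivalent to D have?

First remove the unreachable states {2}; 5 states remain.
Start with accepting vs non-accepting: {0} | {1,3,4,5}.
Refine {1,3,4,5} on symbol R: members go to different blocks, giving {1,4,5} and {3}.
Refine {1,4,5} on symbol R: members go to different blocks, giving {4,5} and {1}.
The partition is now stable with 4 blocks: {0} | {4,5} | {3} | {1}.

4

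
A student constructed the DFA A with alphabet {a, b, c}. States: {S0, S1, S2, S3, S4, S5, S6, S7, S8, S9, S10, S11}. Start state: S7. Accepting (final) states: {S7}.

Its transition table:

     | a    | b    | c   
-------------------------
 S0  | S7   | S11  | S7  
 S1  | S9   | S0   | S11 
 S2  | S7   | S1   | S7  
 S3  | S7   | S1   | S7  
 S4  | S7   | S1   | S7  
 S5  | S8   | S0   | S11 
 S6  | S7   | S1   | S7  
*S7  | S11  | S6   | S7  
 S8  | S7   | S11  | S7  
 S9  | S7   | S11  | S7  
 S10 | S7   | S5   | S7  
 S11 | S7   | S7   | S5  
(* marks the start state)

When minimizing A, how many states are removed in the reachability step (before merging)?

Starting at S7 and following transitions, the reachable set is {S0, S1, S5, S6, S7, S8, S9, S11}. That leaves S2, S3, S4, S10 unreachable — 4 in total.

4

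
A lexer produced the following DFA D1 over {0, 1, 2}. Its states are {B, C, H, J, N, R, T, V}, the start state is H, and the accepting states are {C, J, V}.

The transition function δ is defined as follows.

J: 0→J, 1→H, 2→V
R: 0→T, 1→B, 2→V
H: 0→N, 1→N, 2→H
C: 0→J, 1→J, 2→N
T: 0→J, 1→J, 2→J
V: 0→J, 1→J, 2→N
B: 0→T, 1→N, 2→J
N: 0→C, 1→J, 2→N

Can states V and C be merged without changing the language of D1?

Yes

First remove the unreachable states {B,R,T}; 5 states remain.
P0 = {C,J,V} | {H,N}.
On input 1, block {C,J,V} splits into {C,V} and {J}.
On input 0, block {H,N} splits into {N} and {H}.
The partition is now stable with 4 blocks: {C,V} | {N} | {J} | {H}.
V and C lie in the same block of the stable partition, so they are equivalent — no string distinguishes them.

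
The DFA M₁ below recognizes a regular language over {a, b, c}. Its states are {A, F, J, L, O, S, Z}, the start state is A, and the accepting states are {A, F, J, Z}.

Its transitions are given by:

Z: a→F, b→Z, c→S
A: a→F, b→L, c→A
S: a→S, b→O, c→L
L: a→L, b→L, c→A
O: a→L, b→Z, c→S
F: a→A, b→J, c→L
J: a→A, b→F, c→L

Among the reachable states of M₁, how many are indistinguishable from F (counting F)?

2

Reachable states from the start: {A,F,J,L}. Unreachable: {O,S,Z} — drop them.
Initial partition by acceptance: {A,F,J} | {L}.
Split {A,F,J} by δ(·,b) → {F,J} and {A}.
No further refinement is possible. Final partition (3 blocks): {F,J} | {L} | {A}.
The equivalence class containing F is {F,J}, of size 2.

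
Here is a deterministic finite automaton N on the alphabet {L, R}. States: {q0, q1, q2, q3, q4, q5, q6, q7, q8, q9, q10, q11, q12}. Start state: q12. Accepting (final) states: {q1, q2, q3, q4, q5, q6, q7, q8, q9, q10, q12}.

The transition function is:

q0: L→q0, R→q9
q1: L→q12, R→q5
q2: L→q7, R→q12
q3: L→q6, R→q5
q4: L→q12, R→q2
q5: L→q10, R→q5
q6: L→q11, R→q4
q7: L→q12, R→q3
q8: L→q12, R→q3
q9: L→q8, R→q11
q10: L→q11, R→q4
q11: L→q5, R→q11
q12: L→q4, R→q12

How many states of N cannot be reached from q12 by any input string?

No path from q12 leads to q0, q1, q8, q9; the other 9 states are all reachable.

4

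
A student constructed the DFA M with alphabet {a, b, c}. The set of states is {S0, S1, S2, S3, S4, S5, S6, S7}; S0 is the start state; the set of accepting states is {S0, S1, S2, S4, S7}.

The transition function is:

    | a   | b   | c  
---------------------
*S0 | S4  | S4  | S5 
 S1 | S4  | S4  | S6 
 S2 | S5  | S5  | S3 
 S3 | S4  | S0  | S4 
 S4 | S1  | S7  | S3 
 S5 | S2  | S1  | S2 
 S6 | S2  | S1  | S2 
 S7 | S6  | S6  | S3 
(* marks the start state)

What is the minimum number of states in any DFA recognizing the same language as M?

Every state is reachable, so we keep all 8.
Start with accepting vs non-accepting: {S0,S1,S2,S4,S7} | {S3,S5,S6}.
On input a, block {S0,S1,S2,S4,S7} splits into {S0,S1,S4} and {S2,S7}.
Split {S0,S1,S4} by δ(·,b) → {S0,S1} and {S4}.
On input a, block {S3,S5,S6} splits into {S5,S6} and {S3}.
Stable partition: {S0,S1} | {S5,S6} | {S2,S7} | {S4} | {S3} — 5 equivalence classes.

5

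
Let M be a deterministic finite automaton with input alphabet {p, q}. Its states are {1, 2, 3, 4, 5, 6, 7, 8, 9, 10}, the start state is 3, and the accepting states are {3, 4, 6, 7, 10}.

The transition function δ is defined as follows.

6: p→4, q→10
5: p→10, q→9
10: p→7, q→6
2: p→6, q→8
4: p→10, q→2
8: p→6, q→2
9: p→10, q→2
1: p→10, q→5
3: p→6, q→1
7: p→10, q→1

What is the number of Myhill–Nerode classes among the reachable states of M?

3

Every state is reachable, so we keep all 10.
Initial partition by acceptance: {3,4,6,7,10} | {1,2,5,8,9}.
Refine {3,4,6,7,10} on symbol q: members go to different blocks, giving {3,4,7} and {6,10}.
The partition is now stable with 3 blocks: {3,4,7} | {1,2,5,8,9} | {6,10}.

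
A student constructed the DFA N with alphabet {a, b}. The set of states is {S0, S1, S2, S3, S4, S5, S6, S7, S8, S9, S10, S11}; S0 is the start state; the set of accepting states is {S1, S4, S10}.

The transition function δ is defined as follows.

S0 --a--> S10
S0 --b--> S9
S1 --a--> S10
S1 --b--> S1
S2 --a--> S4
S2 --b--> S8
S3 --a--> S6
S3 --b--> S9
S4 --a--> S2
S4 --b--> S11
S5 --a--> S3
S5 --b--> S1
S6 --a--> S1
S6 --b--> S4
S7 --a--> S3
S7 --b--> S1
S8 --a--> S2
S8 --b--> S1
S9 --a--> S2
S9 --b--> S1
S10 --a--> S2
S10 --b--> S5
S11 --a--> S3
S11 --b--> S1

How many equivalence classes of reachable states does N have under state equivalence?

States {S7} cannot be reached from the start state, so discard them.
Start with accepting vs non-accepting: {S1,S4,S10} | {S0,S2,S3,S5,S6,S8,S9,S11}.
Refine {S1,S4,S10} on symbol a: members go to different blocks, giving {S4,S10} and {S1}.
Refine {S0,S2,S3,S5,S6,S8,S9,S11} on symbol a: members go to different blocks, giving {S3,S5,S8,S9,S11} and {S0,S2} and {S6}.
Refine {S3,S5,S8,S9,S11} on symbol a: members go to different blocks, giving {S5,S11} and {S8,S9} and {S3}.
The partition is now stable with 7 blocks: {S4,S10} | {S5,S11} | {S1} | {S0,S2} | {S6} | {S8,S9} | {S3}.

7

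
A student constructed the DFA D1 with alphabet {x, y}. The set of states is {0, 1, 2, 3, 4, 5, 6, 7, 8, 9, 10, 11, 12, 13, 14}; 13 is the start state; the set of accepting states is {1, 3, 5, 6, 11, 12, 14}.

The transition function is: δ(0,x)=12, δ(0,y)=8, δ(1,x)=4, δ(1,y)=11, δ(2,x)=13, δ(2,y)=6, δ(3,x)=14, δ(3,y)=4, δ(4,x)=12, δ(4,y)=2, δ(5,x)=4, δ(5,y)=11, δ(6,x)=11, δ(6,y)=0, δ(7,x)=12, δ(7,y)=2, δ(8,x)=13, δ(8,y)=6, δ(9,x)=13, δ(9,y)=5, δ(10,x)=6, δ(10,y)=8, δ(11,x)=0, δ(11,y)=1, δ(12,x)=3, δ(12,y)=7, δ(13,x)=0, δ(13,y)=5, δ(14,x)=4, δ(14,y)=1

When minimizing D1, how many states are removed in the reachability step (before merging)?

No path from 13 leads to 9, 10; the other 13 states are all reachable.

2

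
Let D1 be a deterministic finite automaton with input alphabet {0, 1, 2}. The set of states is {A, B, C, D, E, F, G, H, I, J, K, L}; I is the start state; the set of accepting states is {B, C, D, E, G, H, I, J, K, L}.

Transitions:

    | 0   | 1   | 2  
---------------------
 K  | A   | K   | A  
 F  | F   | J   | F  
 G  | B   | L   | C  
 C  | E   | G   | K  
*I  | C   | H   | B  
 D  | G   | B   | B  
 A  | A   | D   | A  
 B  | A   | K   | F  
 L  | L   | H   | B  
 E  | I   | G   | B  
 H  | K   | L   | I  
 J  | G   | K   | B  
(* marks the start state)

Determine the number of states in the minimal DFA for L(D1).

5

All states are reachable from the start state.
P0 = {B,C,D,E,G,H,I,J,K,L} | {A,F}.
On input 0, block {B,C,D,E,G,H,I,J,K,L} splits into {C,D,E,G,H,I,J,L} and {B,K}.
Split {C,D,E,G,H,I,J,L} by δ(·,0) → {C,D,E,I,J,L} and {G,H}.
On input 0, block {C,D,E,I,J,L} splits into {C,E,I,L} and {D,J}.
No further refinement is possible. Final partition (5 blocks): {C,E,I,L} | {A,F} | {B,K} | {G,H} | {D,J}.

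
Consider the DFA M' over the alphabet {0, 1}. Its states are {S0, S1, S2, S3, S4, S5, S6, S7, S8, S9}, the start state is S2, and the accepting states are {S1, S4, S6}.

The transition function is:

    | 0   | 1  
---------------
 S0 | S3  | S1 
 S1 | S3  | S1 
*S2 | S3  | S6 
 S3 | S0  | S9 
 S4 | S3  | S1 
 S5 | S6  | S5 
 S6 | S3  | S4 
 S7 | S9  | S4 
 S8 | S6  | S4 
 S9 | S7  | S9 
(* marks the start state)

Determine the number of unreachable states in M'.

BFS from S2 reaches {S0, S1, S2, S3, S4, S6, S7, S9}; the 2 state(s) S5, S8 are never visited.

2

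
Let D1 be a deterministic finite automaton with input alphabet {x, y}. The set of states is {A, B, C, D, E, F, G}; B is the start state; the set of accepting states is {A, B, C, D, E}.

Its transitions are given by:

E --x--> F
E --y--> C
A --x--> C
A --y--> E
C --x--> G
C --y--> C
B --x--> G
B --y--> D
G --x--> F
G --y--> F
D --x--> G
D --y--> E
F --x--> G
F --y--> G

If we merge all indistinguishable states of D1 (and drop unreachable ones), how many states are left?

2

States {A} cannot be reached from the start state, so discard them.
Start with accepting vs non-accepting: {B,C,D,E} | {F,G}.
Stable partition: {B,C,D,E} | {F,G} — 2 equivalence classes.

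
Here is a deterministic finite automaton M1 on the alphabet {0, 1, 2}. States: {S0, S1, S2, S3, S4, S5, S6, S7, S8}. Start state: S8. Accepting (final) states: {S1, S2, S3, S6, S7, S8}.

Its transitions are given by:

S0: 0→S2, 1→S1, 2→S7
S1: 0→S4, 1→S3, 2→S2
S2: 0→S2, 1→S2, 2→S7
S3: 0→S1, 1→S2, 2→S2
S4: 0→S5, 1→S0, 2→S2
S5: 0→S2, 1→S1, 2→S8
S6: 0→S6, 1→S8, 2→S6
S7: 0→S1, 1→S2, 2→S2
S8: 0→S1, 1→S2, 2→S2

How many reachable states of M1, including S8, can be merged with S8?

3

Reachable states from the start: {S0,S1,S2,S3,S4,S5,S7,S8}. Unreachable: {S6} — drop them.
Start with accepting vs non-accepting: {S1,S2,S3,S7,S8} | {S0,S4,S5}.
Split {S1,S2,S3,S7,S8} by δ(·,0) → {S2,S3,S7,S8} and {S1}.
Split {S2,S3,S7,S8} by δ(·,0) → {S3,S7,S8} and {S2}.
On input 0, block {S0,S4,S5} splits into {S0,S5} and {S4}.
The partition is now stable with 5 blocks: {S3,S7,S8} | {S0,S5} | {S1} | {S2} | {S4}.
The equivalence class containing S8 is {S3,S7,S8}, of size 3.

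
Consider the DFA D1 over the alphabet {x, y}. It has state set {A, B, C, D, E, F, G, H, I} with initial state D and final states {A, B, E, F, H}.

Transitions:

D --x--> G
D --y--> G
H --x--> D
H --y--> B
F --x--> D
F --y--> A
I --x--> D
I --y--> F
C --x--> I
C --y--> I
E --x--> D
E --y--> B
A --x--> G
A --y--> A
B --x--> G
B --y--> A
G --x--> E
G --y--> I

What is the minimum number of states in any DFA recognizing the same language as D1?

5

First remove the unreachable states {C,H}; 7 states remain.
Start with accepting vs non-accepting: {A,B,E,F} | {D,G,I}.
Refine {D,G,I} on symbol x: members go to different blocks, giving {D,I} and {G}.
Refine {A,B,E,F} on symbol x: members go to different blocks, giving {A,B} and {E,F}.
Split {D,I} by δ(·,x) → {D} and {I}.
No further refinement is possible. Final partition (5 blocks): {A,B} | {D} | {G} | {E,F} | {I}.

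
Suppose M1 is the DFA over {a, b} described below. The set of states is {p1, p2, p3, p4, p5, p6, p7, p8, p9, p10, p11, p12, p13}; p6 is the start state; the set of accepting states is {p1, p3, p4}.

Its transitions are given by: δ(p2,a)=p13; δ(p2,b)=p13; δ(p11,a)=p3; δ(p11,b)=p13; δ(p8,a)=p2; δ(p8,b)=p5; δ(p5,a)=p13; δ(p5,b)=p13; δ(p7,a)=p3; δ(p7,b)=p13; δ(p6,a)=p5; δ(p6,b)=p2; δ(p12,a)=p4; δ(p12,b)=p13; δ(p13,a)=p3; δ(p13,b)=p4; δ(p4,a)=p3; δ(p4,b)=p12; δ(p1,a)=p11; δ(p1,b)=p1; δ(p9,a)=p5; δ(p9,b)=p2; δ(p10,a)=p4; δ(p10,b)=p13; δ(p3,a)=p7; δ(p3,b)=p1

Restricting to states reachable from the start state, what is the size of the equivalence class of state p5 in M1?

States {p8,p9,p10} cannot be reached from the start state, so discard them.
Initial partition by acceptance: {p1,p3,p4} | {p2,p5,p6,p7,p11,p12,p13}.
Split {p1,p3,p4} by δ(·,a) → {p1,p3} and {p4}.
Refine {p2,p5,p6,p7,p11,p12,p13} on symbol a: members go to different blocks, giving {p2,p5,p6} and {p7,p11,p13} and {p12}.
Refine {p2,p5,p6} on symbol a: members go to different blocks, giving {p2,p5} and {p6}.
On input b, block {p7,p11,p13} splits into {p7,p11} and {p13}.
The partition is now stable with 7 blocks: {p1,p3} | {p2,p5} | {p4} | {p7,p11} | {p12} | {p6} | {p13}.
State p5 belongs to the block {p2,p5}, which has 2 states.

2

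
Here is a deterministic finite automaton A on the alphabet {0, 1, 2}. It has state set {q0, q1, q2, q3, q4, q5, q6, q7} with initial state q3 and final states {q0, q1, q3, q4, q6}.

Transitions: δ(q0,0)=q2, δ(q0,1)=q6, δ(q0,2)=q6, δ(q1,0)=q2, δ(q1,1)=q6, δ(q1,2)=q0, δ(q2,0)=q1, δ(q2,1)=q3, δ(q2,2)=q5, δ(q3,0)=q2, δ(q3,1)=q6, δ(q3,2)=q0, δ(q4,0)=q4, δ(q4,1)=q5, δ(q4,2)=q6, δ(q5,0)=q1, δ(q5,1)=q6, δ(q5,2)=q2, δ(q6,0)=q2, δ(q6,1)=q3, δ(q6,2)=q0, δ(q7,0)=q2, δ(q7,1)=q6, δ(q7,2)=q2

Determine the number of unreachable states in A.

BFS from q3 reaches {q0, q1, q2, q3, q5, q6}; the 2 state(s) q4, q7 are never visited.

2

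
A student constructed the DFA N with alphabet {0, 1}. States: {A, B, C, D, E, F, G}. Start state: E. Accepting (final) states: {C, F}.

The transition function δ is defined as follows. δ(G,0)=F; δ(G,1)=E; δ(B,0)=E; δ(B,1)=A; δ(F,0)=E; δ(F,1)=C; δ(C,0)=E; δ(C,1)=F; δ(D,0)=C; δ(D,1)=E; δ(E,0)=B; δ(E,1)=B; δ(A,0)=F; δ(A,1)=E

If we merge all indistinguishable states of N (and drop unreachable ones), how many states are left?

4

First remove the unreachable states {D,G}; 5 states remain.
Start with accepting vs non-accepting: {C,F} | {A,B,E}.
Refine {A,B,E} on symbol 0: members go to different blocks, giving {B,E} and {A}.
Refine {B,E} on symbol 1: members go to different blocks, giving {B} and {E}.
The partition is now stable with 4 blocks: {C,F} | {B} | {A} | {E}.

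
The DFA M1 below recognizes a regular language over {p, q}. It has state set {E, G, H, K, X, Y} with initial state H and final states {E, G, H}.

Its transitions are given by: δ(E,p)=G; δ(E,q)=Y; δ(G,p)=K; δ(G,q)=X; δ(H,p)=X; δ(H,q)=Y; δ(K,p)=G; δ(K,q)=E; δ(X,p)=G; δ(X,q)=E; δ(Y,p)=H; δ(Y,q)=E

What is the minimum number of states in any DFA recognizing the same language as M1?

Every state is reachable, so we keep all 6.
P0 = {E,G,H} | {K,X,Y}.
Refine {E,G,H} on symbol p: members go to different blocks, giving {G,H} and {E}.
The partition is now stable with 3 blocks: {G,H} | {K,X,Y} | {E}.

3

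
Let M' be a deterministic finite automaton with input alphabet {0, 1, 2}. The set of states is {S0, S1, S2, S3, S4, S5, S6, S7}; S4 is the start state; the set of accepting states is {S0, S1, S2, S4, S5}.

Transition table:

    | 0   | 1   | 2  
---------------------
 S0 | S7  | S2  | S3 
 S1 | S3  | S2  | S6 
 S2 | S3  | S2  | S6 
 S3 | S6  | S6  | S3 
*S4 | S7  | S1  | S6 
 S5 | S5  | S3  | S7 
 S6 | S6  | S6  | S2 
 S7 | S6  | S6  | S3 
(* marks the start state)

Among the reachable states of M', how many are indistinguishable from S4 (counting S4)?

States {S0,S5} cannot be reached from the start state, so discard them.
P0 = {S1,S2,S4} | {S3,S6,S7}.
Refine {S3,S6,S7} on symbol 2: members go to different blocks, giving {S3,S7} and {S6}.
Stable partition: {S1,S2,S4} | {S3,S7} | {S6} — 3 equivalence classes.
State S4 belongs to the block {S1,S2,S4}, which has 3 states.

3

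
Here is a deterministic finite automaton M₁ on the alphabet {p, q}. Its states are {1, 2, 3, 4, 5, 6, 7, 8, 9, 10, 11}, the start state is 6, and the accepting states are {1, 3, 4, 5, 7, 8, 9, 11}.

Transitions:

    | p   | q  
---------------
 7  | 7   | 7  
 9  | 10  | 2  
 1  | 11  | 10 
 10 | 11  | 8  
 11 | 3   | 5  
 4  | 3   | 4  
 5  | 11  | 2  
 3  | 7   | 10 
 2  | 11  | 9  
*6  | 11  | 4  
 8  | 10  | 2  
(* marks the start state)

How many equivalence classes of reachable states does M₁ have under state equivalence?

8

First remove the unreachable states {1}; 10 states remain.
Initial partition by acceptance: {3,4,5,7,8,9,11} | {2,6,10}.
On input p, block {3,4,5,7,8,9,11} splits into {3,4,5,7,11} and {8,9}.
Refine {3,4,5,7,11} on symbol q: members go to different blocks, giving {4,7,11} and {3,5}.
Refine {4,7,11} on symbol p: members go to different blocks, giving {4,11} and {7}.
Split {4,11} by δ(·,q) → {4} and {11}.
On input q, block {2,6,10} splits into {2,10} and {6}.
On input p, block {3,5} splits into {3} and {5}.
The partition is now stable with 8 blocks: {4} | {2,10} | {8,9} | {3} | {7} | {11} | {6} | {5}.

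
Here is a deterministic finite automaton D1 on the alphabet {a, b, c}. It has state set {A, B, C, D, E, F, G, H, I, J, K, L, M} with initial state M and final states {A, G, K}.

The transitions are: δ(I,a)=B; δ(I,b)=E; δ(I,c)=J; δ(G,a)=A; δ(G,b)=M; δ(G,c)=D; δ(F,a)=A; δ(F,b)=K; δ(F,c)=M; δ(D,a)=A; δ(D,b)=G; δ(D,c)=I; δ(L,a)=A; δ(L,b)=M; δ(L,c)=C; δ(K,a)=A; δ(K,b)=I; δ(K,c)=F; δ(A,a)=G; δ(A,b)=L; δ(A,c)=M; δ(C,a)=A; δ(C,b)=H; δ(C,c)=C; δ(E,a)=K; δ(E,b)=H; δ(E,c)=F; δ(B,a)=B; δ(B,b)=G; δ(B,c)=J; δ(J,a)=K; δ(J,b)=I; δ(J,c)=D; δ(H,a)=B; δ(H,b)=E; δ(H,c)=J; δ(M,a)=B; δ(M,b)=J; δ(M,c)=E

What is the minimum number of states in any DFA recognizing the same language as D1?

All states are reachable from the start state.
Start with accepting vs non-accepting: {A,G,K} | {B,C,D,E,F,H,I,J,L,M}.
On input a, block {B,C,D,E,F,H,I,J,L,M} splits into {C,D,E,F,J,L} and {B,H,I,M}.
On input b, block {A,G,K} splits into {G,K} and {A}.
Split {C,D,E,F,J,L} by δ(·,a) → {C,D,F,L} and {E,J}.
On input b, block {C,D,F,L} splits into {C,L} and {D,F}.
Refine {B,H,I,M} on symbol b: members go to different blocks, giving {H,I,M} and {B}.
The partition is now stable with 7 blocks: {G,K} | {C,L} | {H,I,M} | {A} | {E,J} | {D,F} | {B}.

7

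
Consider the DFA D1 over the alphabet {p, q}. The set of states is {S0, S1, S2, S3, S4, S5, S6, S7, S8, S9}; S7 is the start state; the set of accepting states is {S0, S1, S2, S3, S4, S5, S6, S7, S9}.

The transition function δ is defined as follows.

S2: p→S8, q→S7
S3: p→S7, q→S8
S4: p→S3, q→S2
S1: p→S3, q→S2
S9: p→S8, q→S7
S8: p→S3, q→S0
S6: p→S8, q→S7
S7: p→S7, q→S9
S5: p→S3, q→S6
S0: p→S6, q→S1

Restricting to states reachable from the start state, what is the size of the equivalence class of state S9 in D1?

States {S4,S5} cannot be reached from the start state, so discard them.
Initial partition by acceptance: {S0,S1,S2,S3,S6,S7,S9} | {S8}.
On input p, block {S0,S1,S2,S3,S6,S7,S9} splits into {S0,S1,S3,S7} and {S2,S6,S9}.
Split {S0,S1,S3,S7} by δ(·,p) → {S1,S3,S7} and {S0}.
On input q, block {S1,S3,S7} splits into {S1,S7} and {S3}.
Refine {S1,S7} on symbol p: members go to different blocks, giving {S1} and {S7}.
The partition is now stable with 6 blocks: {S1} | {S8} | {S2,S6,S9} | {S0} | {S3} | {S7}.
The equivalence class containing S9 is {S2,S6,S9}, of size 3.

3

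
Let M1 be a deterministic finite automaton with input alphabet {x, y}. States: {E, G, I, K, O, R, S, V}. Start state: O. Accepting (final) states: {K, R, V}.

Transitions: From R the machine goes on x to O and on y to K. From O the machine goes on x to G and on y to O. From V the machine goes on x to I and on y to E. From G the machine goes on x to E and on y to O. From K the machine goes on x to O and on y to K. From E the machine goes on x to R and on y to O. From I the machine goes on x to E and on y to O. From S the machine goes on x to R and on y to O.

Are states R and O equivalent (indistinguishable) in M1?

No

First remove the unreachable states {I,S,V}; 5 states remain.
Start with accepting vs non-accepting: {K,R} | {E,G,O}.
Refine {E,G,O} on symbol x: members go to different blocks, giving {G,O} and {E}.
Split {G,O} by δ(·,x) → {O} and {G}.
The partition is now stable with 4 blocks: {K,R} | {O} | {E} | {G}.
R and O end up in different blocks, so they are distinguishable. For instance, the string 'ε' is accepted from only R.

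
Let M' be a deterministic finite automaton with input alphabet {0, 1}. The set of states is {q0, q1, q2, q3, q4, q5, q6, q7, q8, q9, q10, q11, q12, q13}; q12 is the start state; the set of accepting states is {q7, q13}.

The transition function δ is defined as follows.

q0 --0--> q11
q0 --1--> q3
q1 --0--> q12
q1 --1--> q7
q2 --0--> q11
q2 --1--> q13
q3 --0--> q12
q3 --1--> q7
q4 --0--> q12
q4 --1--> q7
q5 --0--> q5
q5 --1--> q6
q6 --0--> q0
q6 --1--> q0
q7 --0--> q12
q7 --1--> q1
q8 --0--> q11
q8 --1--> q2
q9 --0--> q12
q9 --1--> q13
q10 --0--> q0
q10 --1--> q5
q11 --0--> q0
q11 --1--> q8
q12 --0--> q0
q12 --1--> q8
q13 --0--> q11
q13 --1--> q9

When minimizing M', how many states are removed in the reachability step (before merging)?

No path from q12 leads to q4, q5, q6, q10; the other 10 states are all reachable.

4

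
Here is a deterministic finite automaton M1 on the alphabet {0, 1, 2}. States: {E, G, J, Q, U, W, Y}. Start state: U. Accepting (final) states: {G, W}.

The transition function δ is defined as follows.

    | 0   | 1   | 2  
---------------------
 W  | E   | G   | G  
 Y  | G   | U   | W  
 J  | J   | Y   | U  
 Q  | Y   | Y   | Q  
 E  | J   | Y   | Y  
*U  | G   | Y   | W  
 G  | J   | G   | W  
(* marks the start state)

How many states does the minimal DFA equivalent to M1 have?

3

First remove the unreachable states {Q}; 6 states remain.
Initial partition by acceptance: {G,W} | {E,J,U,Y}.
Refine {E,J,U,Y} on symbol 0: members go to different blocks, giving {E,J} and {U,Y}.
The partition is now stable with 3 blocks: {G,W} | {E,J} | {U,Y}.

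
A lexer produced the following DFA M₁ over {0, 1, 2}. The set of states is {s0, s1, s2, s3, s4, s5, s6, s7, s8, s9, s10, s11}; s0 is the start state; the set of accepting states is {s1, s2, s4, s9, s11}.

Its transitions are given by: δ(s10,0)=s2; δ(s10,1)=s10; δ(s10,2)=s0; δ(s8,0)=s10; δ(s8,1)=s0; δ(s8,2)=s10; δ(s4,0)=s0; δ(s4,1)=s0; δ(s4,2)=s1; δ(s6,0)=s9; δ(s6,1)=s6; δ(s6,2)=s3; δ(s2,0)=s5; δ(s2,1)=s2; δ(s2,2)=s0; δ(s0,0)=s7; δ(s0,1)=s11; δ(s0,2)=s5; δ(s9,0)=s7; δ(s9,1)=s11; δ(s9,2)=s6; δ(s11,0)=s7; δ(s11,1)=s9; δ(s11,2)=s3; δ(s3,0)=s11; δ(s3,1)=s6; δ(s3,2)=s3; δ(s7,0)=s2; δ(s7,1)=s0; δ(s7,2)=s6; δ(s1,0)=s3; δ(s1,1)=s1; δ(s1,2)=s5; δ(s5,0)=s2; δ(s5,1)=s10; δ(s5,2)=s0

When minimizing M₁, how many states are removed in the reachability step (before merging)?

Starting at s0 and following transitions, the reachable set is {s0, s2, s3, s5, s6, s7, s9, s10, s11}. That leaves s1, s4, s8 unreachable — 3 in total.

3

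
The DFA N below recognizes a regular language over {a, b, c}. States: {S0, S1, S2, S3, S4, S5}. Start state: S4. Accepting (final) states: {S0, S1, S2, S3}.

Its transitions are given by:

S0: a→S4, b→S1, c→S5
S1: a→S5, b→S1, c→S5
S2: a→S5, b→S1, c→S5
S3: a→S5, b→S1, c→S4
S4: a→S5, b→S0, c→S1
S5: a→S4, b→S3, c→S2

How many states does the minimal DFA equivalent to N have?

2

P0 = {S0,S1,S2,S3} | {S4,S5}.
The partition is now stable with 2 blocks: {S0,S1,S2,S3} | {S4,S5}.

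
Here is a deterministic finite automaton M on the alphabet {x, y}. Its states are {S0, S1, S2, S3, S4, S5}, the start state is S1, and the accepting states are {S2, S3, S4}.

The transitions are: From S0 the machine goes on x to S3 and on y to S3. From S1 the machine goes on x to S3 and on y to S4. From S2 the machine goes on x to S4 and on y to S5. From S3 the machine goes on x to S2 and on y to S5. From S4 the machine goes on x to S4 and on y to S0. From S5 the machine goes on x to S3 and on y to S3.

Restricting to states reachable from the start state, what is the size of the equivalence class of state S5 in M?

3

Every state is reachable, so we keep all 6.
P0 = {S2,S3,S4} | {S0,S1,S5}.
Stable partition: {S2,S3,S4} | {S0,S1,S5} — 2 equivalence classes.
State S5 belongs to the block {S0,S1,S5}, which has 3 states.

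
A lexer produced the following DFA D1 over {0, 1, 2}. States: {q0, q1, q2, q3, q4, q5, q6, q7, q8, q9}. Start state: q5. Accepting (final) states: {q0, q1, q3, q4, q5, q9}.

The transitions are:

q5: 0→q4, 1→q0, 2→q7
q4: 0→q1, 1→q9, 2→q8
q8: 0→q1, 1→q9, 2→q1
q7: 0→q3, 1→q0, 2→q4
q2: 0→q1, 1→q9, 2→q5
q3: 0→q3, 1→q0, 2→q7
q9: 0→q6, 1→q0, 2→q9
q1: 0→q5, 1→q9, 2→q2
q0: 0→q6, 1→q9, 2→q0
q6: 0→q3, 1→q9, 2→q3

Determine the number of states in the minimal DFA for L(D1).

All states are reachable from the start state.
Initial partition by acceptance: {q0,q1,q3,q4,q5,q9} | {q2,q6,q7,q8}.
Split {q0,q1,q3,q4,q5,q9} by δ(·,0) → {q1,q3,q4,q5} and {q0,q9}.
Stable partition: {q1,q3,q4,q5} | {q2,q6,q7,q8} | {q0,q9} — 3 equivalence classes.

3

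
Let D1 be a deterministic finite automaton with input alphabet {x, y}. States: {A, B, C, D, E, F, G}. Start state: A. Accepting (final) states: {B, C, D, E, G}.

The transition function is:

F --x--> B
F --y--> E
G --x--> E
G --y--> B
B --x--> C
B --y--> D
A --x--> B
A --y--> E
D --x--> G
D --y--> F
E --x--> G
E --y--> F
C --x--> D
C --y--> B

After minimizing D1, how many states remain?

Every state is reachable, so we keep all 7.
Initial partition by acceptance: {B,C,D,E,G} | {A,F}.
Refine {B,C,D,E,G} on symbol y: members go to different blocks, giving {B,C,G} and {D,E}.
Refine {B,C,G} on symbol x: members go to different blocks, giving {C,G} and {B}.
Stable partition: {C,G} | {A,F} | {D,E} | {B} — 4 equivalence classes.

4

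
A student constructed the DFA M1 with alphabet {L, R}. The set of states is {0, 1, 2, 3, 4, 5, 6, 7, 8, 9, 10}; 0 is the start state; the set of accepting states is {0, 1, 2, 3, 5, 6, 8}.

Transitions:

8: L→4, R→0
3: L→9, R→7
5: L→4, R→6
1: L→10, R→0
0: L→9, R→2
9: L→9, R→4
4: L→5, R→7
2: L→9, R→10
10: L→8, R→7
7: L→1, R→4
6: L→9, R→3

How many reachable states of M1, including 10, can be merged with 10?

Start with accepting vs non-accepting: {0,1,2,3,5,6,8} | {4,7,9,10}.
On input R, block {0,1,2,3,5,6,8} splits into {0,1,5,6,8} and {2,3}.
Refine {0,1,5,6,8} on symbol R: members go to different blocks, giving {1,5,8} and {0,6}.
Split {4,7,9,10} by δ(·,L) → {4,7,10} and {9}.
Stable partition: {1,5,8} | {4,7,10} | {2,3} | {0,6} | {9} — 5 equivalence classes.
State 10 belongs to the block {4,7,10}, which has 3 states.

3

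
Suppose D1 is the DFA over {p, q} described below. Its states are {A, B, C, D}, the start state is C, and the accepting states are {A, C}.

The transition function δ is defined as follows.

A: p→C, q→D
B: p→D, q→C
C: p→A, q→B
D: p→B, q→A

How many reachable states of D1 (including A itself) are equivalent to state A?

2

All states are reachable from the start state.
Initial partition by acceptance: {A,C} | {B,D}.
The partition is now stable with 2 blocks: {A,C} | {B,D}.
State A belongs to the block {A,C}, which has 2 states.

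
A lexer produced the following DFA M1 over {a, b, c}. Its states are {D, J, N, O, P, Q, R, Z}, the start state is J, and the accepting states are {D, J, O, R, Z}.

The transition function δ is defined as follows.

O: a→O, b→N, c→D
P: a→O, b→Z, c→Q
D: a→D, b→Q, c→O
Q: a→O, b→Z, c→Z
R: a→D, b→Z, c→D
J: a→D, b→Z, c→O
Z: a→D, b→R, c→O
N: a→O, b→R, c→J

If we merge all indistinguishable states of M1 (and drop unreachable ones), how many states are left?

3

First remove the unreachable states {P}; 7 states remain.
Initial partition by acceptance: {D,J,O,R,Z} | {N,Q}.
Split {D,J,O,R,Z} by δ(·,b) → {J,R,Z} and {D,O}.
Stable partition: {J,R,Z} | {N,Q} | {D,O} — 3 equivalence classes.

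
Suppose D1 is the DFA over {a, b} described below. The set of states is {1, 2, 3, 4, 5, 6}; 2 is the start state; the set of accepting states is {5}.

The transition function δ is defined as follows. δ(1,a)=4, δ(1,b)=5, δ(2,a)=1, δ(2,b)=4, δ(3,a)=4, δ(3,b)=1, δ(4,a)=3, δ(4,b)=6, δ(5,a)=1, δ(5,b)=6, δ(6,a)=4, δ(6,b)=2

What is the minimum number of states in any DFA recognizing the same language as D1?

6

Start with accepting vs non-accepting: {5} | {1,2,3,4,6}.
Refine {1,2,3,4,6} on symbol b: members go to different blocks, giving {2,3,4,6} and {1}.
Refine {2,3,4,6} on symbol a: members go to different blocks, giving {3,4,6} and {2}.
On input b, block {3,4,6} splits into {3} and {4} and {6}.
The partition is now stable with 6 blocks: {5} | {3} | {1} | {2} | {4} | {6}.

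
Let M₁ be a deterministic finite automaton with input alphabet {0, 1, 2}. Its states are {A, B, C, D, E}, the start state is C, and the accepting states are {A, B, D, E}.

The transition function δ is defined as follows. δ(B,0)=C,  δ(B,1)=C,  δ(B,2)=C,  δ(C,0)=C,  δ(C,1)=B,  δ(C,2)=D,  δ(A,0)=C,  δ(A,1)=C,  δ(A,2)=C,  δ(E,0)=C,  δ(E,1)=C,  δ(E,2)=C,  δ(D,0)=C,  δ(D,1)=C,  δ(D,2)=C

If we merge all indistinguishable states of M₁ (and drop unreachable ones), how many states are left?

2

States {A,E} cannot be reached from the start state, so discard them.
Initial partition by acceptance: {B,D} | {C}.
The partition is now stable with 2 blocks: {B,D} | {C}.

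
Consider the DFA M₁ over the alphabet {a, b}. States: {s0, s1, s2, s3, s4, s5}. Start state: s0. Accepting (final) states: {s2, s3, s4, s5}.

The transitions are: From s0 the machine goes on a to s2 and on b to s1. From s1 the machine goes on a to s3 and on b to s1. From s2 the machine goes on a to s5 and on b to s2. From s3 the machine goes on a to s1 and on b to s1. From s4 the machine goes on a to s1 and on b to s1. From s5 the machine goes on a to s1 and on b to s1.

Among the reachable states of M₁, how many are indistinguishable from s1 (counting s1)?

States {s4} cannot be reached from the start state, so discard them.
Start with accepting vs non-accepting: {s2,s3,s5} | {s0,s1}.
Refine {s2,s3,s5} on symbol a: members go to different blocks, giving {s3,s5} and {s2}.
On input a, block {s0,s1} splits into {s0} and {s1}.
The partition is now stable with 4 blocks: {s3,s5} | {s0} | {s2} | {s1}.
State s1 belongs to the block {s1}, which has 1 states.

1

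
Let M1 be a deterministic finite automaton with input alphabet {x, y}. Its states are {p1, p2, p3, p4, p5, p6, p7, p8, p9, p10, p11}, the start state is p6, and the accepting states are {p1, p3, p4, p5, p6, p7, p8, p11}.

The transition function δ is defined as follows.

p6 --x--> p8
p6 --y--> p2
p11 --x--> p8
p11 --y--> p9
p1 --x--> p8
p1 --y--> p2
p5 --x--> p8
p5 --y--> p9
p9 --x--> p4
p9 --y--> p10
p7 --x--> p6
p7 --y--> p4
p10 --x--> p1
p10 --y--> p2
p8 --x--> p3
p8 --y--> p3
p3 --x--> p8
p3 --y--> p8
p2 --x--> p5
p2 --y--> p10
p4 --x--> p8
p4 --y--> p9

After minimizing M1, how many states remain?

3

First remove the unreachable states {p7,p11}; 9 states remain.
Start with accepting vs non-accepting: {p1,p3,p4,p5,p6,p8} | {p2,p9,p10}.
Split {p1,p3,p4,p5,p6,p8} by δ(·,y) → {p1,p4,p5,p6} and {p3,p8}.
The partition is now stable with 3 blocks: {p1,p4,p5,p6} | {p2,p9,p10} | {p3,p8}.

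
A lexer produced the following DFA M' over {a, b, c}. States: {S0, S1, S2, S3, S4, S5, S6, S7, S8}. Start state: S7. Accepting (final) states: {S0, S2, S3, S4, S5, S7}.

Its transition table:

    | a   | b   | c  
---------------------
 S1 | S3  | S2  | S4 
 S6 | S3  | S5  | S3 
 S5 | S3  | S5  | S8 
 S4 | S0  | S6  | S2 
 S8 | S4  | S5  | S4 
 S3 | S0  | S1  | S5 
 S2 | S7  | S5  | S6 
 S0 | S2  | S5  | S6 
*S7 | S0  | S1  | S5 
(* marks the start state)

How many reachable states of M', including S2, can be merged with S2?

Start with accepting vs non-accepting: {S0,S2,S3,S4,S5,S7} | {S1,S6,S8}.
Split {S0,S2,S3,S4,S5,S7} by δ(·,b) → {S0,S2,S5} and {S3,S4,S7}.
Refine {S0,S2,S5} on symbol a: members go to different blocks, giving {S2,S5} and {S0}.
Stable partition: {S2,S5} | {S1,S6,S8} | {S3,S4,S7} | {S0} — 4 equivalence classes.
State S2 belongs to the block {S2,S5}, which has 2 states.

2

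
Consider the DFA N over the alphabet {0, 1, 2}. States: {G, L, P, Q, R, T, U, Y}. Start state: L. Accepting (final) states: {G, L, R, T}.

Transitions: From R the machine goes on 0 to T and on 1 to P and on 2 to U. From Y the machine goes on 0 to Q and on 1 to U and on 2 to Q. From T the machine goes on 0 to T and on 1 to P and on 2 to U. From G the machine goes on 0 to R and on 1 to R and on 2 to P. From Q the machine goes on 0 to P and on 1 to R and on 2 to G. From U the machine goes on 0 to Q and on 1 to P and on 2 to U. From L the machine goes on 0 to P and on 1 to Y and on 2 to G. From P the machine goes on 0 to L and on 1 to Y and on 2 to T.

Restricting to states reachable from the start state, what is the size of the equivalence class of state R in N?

Every state is reachable, so we keep all 8.
P0 = {G,L,R,T} | {P,Q,U,Y}.
On input 0, block {G,L,R,T} splits into {G,R,T} and {L}.
Split {G,R,T} by δ(·,1) → {R,T} and {G}.
Refine {P,Q,U,Y} on symbol 0: members go to different blocks, giving {Q,U,Y} and {P}.
Split {Q,U,Y} by δ(·,0) → {U,Y} and {Q}.
Split {U,Y} by δ(·,1) → {Y} and {U}.
No further refinement is possible. Final partition (7 blocks): {R,T} | {Y} | {L} | {G} | {P} | {Q} | {U}.
State R belongs to the block {R,T}, which has 2 states.

2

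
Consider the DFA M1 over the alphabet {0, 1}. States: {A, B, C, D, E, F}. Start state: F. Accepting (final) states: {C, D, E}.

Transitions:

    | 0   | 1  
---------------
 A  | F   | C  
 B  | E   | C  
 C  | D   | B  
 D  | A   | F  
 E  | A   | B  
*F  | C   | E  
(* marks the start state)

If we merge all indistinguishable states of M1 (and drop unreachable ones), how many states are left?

Initial partition by acceptance: {C,D,E} | {A,B,F}.
Refine {C,D,E} on symbol 0: members go to different blocks, giving {D,E} and {C}.
On input 0, block {A,B,F} splits into {A} and {B} and {F}.
On input 1, block {D,E} splits into {D} and {E}.
No further refinement is possible. Final partition (6 blocks): {D} | {A} | {C} | {B} | {F} | {E}.

6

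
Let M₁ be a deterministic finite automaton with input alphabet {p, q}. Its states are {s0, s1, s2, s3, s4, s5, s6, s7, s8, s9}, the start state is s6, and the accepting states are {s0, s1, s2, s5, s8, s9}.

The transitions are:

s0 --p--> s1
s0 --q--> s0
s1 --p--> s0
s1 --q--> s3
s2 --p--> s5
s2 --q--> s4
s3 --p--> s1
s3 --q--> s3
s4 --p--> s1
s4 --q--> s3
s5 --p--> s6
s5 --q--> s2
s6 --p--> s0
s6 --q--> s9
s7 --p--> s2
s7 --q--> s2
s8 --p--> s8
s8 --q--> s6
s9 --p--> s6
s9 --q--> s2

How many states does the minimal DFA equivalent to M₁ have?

6

Reachable states from the start: {s0,s1,s2,s3,s4,s5,s6,s9}. Unreachable: {s7,s8} — drop them.
Start with accepting vs non-accepting: {s0,s1,s2,s5,s9} | {s3,s4,s6}.
Refine {s0,s1,s2,s5,s9} on symbol p: members go to different blocks, giving {s0,s1,s2} and {s5,s9}.
Split {s0,s1,s2} by δ(·,p) → {s0,s1} and {s2}.
Refine {s0,s1} on symbol q: members go to different blocks, giving {s0} and {s1}.
Refine {s3,s4,s6} on symbol p: members go to different blocks, giving {s3,s4} and {s6}.
The partition is now stable with 6 blocks: {s0} | {s3,s4} | {s5,s9} | {s2} | {s1} | {s6}.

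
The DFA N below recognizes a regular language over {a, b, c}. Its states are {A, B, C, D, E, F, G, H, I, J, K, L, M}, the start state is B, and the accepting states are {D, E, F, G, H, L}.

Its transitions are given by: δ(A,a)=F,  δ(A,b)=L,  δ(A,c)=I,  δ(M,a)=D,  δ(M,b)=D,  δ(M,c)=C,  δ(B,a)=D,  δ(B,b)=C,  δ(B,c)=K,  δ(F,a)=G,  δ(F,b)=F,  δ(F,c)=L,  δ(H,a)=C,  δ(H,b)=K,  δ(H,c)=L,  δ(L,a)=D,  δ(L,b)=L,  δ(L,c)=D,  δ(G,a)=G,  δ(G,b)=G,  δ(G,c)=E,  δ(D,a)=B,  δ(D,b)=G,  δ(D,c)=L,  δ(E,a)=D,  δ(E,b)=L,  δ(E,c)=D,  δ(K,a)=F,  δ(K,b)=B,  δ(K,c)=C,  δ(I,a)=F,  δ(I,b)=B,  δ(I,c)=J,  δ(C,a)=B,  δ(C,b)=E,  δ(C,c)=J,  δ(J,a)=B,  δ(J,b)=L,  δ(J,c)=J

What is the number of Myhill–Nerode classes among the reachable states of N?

First remove the unreachable states {A,H,I,M}; 9 states remain.
Initial partition by acceptance: {D,E,F,G,L} | {B,C,J,K}.
Refine {D,E,F,G,L} on symbol a: members go to different blocks, giving {E,F,G,L} and {D}.
Split {E,F,G,L} by δ(·,a) → {E,L} and {F,G}.
Split {B,C,J,K} by δ(·,a) → {C,J} and {B} and {K}.
The partition is now stable with 6 blocks: {E,L} | {C,J} | {D} | {F,G} | {B} | {K}.

6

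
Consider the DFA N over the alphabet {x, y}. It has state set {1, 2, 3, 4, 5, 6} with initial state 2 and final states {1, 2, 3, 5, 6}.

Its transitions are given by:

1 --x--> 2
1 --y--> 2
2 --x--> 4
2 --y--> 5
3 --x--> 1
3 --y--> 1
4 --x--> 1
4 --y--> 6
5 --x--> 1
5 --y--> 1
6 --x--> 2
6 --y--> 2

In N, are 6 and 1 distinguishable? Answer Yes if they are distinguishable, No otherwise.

States {3} cannot be reached from the start state, so discard them.
Start with accepting vs non-accepting: {1,2,5,6} | {4}.
Split {1,2,5,6} by δ(·,x) → {1,5,6} and {2}.
Split {1,5,6} by δ(·,x) → {1,6} and {5}.
Stable partition: {1,6} | {4} | {2} | {5} — 4 equivalence classes.
6 and 1 lie in the same block of the stable partition, so they are equivalent — no string distinguishes them.

No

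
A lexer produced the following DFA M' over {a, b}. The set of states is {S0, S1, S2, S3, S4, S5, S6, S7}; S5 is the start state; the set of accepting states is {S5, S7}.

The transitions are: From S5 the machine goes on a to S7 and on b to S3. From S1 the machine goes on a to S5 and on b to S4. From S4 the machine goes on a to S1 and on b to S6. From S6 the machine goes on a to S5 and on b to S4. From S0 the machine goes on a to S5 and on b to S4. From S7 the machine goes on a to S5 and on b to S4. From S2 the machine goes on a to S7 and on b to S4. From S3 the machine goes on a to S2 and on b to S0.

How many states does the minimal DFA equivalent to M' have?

All states are reachable from the start state.
Start with accepting vs non-accepting: {S5,S7} | {S0,S1,S2,S3,S4,S6}.
On input a, block {S0,S1,S2,S3,S4,S6} splits into {S0,S1,S2,S6} and {S3,S4}.
Stable partition: {S5,S7} | {S0,S1,S2,S6} | {S3,S4} — 3 equivalence classes.

3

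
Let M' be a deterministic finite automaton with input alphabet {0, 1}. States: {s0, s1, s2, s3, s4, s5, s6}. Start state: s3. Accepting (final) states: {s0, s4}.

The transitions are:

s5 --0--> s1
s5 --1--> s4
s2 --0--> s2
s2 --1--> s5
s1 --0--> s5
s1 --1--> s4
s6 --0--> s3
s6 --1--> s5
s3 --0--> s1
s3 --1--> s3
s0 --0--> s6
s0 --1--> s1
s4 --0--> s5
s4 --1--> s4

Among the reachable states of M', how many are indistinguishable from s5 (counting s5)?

States {s0,s2,s6} cannot be reached from the start state, so discard them.
Initial partition by acceptance: {s4} | {s1,s3,s5}.
Split {s1,s3,s5} by δ(·,1) → {s1,s5} and {s3}.
No further refinement is possible. Final partition (3 blocks): {s4} | {s1,s5} | {s3}.
State s5 belongs to the block {s1,s5}, which has 2 states.

2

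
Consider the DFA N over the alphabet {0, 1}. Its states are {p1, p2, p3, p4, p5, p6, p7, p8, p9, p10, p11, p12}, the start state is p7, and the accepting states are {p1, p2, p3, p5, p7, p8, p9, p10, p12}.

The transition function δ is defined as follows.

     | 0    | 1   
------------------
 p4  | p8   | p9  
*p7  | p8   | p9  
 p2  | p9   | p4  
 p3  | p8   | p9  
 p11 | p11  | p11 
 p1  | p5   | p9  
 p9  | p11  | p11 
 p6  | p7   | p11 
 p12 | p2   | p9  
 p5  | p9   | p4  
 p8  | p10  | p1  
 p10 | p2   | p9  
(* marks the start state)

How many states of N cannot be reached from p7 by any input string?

Starting at p7 and following transitions, the reachable set is {p1, p2, p4, p5, p7, p8, p9, p10, p11}. That leaves p3, p6, p12 unreachable — 3 in total.

3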